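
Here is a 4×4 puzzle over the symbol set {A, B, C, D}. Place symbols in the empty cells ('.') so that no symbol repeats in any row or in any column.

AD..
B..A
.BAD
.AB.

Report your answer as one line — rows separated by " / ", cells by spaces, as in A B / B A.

A D C B / B C D A / C B A D / D A B C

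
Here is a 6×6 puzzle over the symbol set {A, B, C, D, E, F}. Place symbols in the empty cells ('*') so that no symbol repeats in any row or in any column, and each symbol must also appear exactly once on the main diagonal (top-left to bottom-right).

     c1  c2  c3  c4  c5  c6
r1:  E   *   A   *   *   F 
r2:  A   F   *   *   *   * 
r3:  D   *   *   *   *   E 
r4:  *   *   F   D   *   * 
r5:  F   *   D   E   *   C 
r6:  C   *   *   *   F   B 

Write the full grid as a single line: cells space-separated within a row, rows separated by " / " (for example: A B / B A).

E C A B D F / A F B C E D / D A C F B E / B E F D C A / F B D E A C / C D E A F B

(r2,c6): row 2 has {A,F}; column 6 has {B,C,E,F}, so it must be D.
(r3,c3): row 3 has {D,E}; column 3 has {A,D,F}; the diagonal has {B,D,E,F}, so it must be C.
(r4,c1): row 4 has {D,F}; column 1 has {A,C,D,E,F}, so it must be B.
(r4,c6): row 4 has {B,D,F}; column 6 has {B,C,D,E,F}, so it must be A.
(r5,c5): row 5 has {C,D,E,F}; column 5 has {F}; the diagonal has {B,C,D,E,F}, so it must be A.
(r6,c3): row 6 has {B,C,F}; column 3 has {A,C,D,F}, so it must be E.
(r6,c4): row 6 has {B,C,E,F}; column 4 has {D,E}, so it must be A.
(r2,c3): row 2 has {A,D,F}; column 3 has {A,C,D,E,F}, so it must be B.
(r2,c4): row 2 has {A,B,D,F}; column 4 has {A,D,E}, so it must be C.
(r2,c5): row 2 has {A,B,C,D,F}; column 5 has {A,F}, so it must be E.
(r3,c5): row 3 has {C,D,E}; column 5 has {A,E,F}, so it must be B.
(r4,c5): row 4 has {A,B,D,F}; column 5 has {A,B,E,F}, so it must be C.
(r5,c2): row 5 has {A,C,D,E,F}; column 2 has {F}, so it must be B.
(r6,c2): row 6 has {A,B,C,E,F}; column 2 has {B,F}, so it must be D.
(r1,c2): row 1 has {A,E,F}; column 2 has {B,D,F}, so it must be C.
(r1,c4): row 1 has {A,C,E,F}; column 4 has {A,C,D,E}, so it must be B.
(r1,c5): row 1 has {A,B,C,E,F}; column 5 has {A,B,C,E,F}, so it must be D.
(r3,c2): row 3 has {B,C,D,E}; column 2 has {B,C,D,F}, so it must be A.
(r3,c4): row 3 has {A,B,C,D,E}; column 4 has {A,B,C,D,E}, so it must be F.
(r4,c2): row 4 has {A,B,C,D,F}; column 2 has {A,B,C,D,F}, so it must be E.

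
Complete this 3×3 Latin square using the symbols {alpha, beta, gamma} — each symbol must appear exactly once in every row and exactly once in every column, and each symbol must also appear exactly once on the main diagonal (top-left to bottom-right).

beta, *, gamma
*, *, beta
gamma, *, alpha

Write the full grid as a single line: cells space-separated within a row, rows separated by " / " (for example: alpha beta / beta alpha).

row 1 has {beta,gamma}; column 2 is empty so far — only alpha is left for (r1,c2).
row 2 has {beta}; column 1 has {beta,gamma} — only alpha is left for (r2,c1).
row 2 has {alpha,beta}; column 2 has {alpha}; the diagonal has {alpha,beta} — only gamma is left for (r2,c2).
row 3 has {alpha,gamma}; column 2 has {alpha,gamma} — only beta is left for (r3,c2).

beta alpha gamma / alpha gamma beta / gamma beta alpha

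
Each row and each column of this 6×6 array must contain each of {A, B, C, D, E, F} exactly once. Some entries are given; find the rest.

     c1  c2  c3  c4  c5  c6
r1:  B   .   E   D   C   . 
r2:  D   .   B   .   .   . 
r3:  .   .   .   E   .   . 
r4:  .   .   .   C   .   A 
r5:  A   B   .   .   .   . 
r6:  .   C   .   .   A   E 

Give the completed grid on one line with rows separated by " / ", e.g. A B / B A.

B A E D C F / D E B A F C / C F A E D B / E D F C B A / A B C F E D / F C D B A E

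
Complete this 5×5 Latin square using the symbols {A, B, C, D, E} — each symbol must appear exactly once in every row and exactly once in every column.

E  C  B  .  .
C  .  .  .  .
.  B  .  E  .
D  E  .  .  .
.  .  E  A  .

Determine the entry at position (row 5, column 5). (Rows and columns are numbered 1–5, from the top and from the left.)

C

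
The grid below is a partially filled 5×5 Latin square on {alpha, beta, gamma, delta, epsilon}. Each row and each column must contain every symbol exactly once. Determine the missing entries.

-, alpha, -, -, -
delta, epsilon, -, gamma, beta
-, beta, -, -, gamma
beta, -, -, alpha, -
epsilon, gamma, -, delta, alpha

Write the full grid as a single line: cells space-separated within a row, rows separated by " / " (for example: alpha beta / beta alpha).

(r1,c1) = gamma
(r2,c3) = alpha
(r3,c1) = alpha
(r3,c4) = epsilon
(r4,c2) = delta
(r4,c5) = epsilon
(r5,c3) = beta
(r1,c4) = beta
(r1,c5) = delta
(r3,c3) = delta
(r4,c3) = gamma
(r1,c3) = epsilon

gamma alpha epsilon beta delta / delta epsilon alpha gamma beta / alpha beta delta epsilon gamma / beta delta gamma alpha epsilon / epsilon gamma beta delta alpha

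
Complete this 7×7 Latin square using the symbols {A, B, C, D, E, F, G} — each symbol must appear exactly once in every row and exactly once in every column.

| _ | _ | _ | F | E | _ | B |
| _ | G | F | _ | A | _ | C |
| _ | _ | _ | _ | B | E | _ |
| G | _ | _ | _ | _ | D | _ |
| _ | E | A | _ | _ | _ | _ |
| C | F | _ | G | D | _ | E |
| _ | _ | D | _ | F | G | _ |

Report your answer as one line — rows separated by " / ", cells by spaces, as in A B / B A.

At row 2, column 6: row 2 has {A,C,F,G}; column 6 has {D,E,G}; that leaves B.
At row 4, column 5: row 4 has {D,G}; column 5 has {A,B,D,E,F}; that leaves C.
At row 5, column 5: row 5 has {A,E}; column 5 has {A,B,C,D,E,F}; that leaves G.
At row 6, column 3: row 6 has {C,D,E,F,G}; column 3 has {A,D,F}; that leaves B.
At row 6, column 6: row 6 has {B,C,D,E,F,G}; column 6 has {B,D,E,G}; that leaves A.
At row 7, column 7: row 7 has {D,F,G}; column 7 has {B,C,E}; that leaves A.
At row 1, column 6: row 1 has {B,E,F}; column 6 has {A,B,D,E,G}; that leaves C.
At row 4, column 3: row 4 has {C,D,G}; column 3 has {A,B,D,F}; that leaves E.
At row 4, column 7: row 4 has {C,D,E,G}; column 7 has {A,B,C,E}; that leaves F.
At row 5, column 6: row 5 has {A,E,G}; column 6 has {A,B,C,D,E,G}; that leaves F.
At row 5, column 7: row 5 has {A,E,F,G}; column 7 has {A,B,C,E,F}; that leaves D.
At row 1, column 3: row 1 has {B,C,E,F}; column 3 has {A,B,D,E,F}; that leaves G.
At row 3, column 3: row 3 has {B,E}; column 3 has {A,B,D,E,F,G}; that leaves C.
At row 3, column 7: row 3 has {B,C,E}; column 7 has {A,B,C,D,E,F}; that leaves G.
At row 5, column 1: row 5 has {A,D,E,F,G}; column 1 has {C,G}; that leaves B.
At row 5, column 4: row 5 has {A,B,D,E,F,G}; column 4 has {F,G}; that leaves C.
At row 7, column 1: row 7 has {A,D,F,G}; column 1 has {B,C,G}; that leaves E.
At row 7, column 4: row 7 has {A,D,E,F,G}; column 4 has {C,F,G}; that leaves B.
At row 2, column 1: row 2 has {A,B,C,F,G}; column 1 has {B,C,E,G}; that leaves D.
At row 2, column 4: row 2 has {A,B,C,D,F,G}; column 4 has {B,C,F,G}; that leaves E.
At row 4, column 4: row 4 has {C,D,E,F,G}; column 4 has {B,C,E,F,G}; that leaves A.
At row 7, column 2: row 7 has {A,B,D,E,F,G}; column 2 has {E,F,G}; that leaves C.
At row 1, column 1: row 1 has {B,C,E,F,G}; column 1 has {B,C,D,E,G}; that leaves A.
At row 1, column 2: row 1 has {A,B,C,E,F,G}; column 2 has {C,E,F,G}; that leaves D.
At row 3, column 1: row 3 has {B,C,E,G}; column 1 has {A,B,C,D,E,G}; that leaves F.
At row 3, column 2: row 3 has {B,C,E,F,G}; column 2 has {C,D,E,F,G}; that leaves A.
At row 3, column 4: row 3 has {A,B,C,E,F,G}; column 4 has {A,B,C,E,F,G}; that leaves D.
At row 4, column 2: row 4 has {A,C,D,E,F,G}; column 2 has {A,C,D,E,F,G}; that leaves B.

A D G F E C B / D G F E A B C / F A C D B E G / G B E A C D F / B E A C G F D / C F B G D A E / E C D B F G A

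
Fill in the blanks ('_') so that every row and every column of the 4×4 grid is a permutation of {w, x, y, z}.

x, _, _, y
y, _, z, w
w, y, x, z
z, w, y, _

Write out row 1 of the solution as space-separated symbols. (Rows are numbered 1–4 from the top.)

At row 1, column 2: row 1 has {x,y}; column 2 has {w,y}; that leaves z.
At row 1, column 3: row 1 has {x,y,z}; column 3 has {x,y,z}; that leaves w.

x z w y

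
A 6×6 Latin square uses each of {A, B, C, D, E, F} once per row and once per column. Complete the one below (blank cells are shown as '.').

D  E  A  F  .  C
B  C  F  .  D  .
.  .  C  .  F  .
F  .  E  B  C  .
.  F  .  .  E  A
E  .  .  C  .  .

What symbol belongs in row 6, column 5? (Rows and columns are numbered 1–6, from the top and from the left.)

row 1 has {A,C,D,E,F}; column 5 has {C,D,E,F} — only B is left for (r1,c5).
row 2 has {B,C,D,F}; column 6 has {A,C} — only E is left for (r2,c6).
row 3 has {C,F}; column 1 has {B,D,E,F} — only A is left for (r3,c1).
row 4 has {B,C,E,F}; column 6 has {A,C,E} — only D is left for (r4,c6).
row 5 has {A,E,F}; column 1 has {A,B,D,E,F} — only C is left for (r5,c1).
row 5 has {A,C,E,F}; column 4 has {B,C,F} — only D is left for (r5,c4).
row 6 has {C,E}; column 5 has {B,C,D,E,F} — only A is left for (r6,c5).

A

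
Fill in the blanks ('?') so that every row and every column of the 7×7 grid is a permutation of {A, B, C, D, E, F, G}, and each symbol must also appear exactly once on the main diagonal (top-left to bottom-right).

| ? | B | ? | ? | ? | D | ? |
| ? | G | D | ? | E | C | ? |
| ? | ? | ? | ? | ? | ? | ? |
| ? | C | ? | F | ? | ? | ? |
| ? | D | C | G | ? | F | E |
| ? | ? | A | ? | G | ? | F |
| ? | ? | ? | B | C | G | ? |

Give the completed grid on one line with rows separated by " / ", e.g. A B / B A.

C B G E F D A / F G D A E C B / G F E D B A C / A C B F D E G / B D C G A F E / D E A C G B F / E A F B C G D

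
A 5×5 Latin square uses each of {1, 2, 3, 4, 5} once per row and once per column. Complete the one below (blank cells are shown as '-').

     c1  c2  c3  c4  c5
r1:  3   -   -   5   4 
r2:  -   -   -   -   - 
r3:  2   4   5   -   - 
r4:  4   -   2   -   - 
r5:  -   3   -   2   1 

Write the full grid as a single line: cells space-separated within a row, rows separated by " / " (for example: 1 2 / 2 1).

3 2 1 5 4 / 1 5 3 4 2 / 2 4 5 1 3 / 4 1 2 3 5 / 5 3 4 2 1

At row 1, column 3: row 1 has {3,4,5}; column 3 has {2,5}; that leaves 1.
At row 3, column 5: row 3 has {2,4,5}; column 5 has {1,4}; that leaves 3.
At row 4, column 5: row 4 has {2,4}; column 5 has {1,3,4}; that leaves 5.
At row 5, column 1: row 5 has {1,2,3}; column 1 has {2,3,4}; that leaves 5.
At row 5, column 3: row 5 has {1,2,3,5}; column 3 has {1,2,5}; that leaves 4.
At row 1, column 2: row 1 has {1,3,4,5}; column 2 has {3,4}; that leaves 2.
At row 2, column 1: row 2 is empty so far; column 1 has {2,3,4,5}; that leaves 1.
At row 2, column 2: row 2 has {1}; column 2 has {2,3,4}; that leaves 5.
At row 2, column 3: row 2 has {1,5}; column 3 has {1,2,4,5}; that leaves 3.
At row 2, column 4: row 2 has {1,3,5}; column 4 has {2,5}; that leaves 4.
At row 2, column 5: row 2 has {1,3,4,5}; column 5 has {1,3,4,5}; that leaves 2.
At row 3, column 4: row 3 has {2,3,4,5}; column 4 has {2,4,5}; that leaves 1.
At row 4, column 2: row 4 has {2,4,5}; column 2 has {2,3,4,5}; that leaves 1.
At row 4, column 4: row 4 has {1,2,4,5}; column 4 has {1,2,4,5}; that leaves 3.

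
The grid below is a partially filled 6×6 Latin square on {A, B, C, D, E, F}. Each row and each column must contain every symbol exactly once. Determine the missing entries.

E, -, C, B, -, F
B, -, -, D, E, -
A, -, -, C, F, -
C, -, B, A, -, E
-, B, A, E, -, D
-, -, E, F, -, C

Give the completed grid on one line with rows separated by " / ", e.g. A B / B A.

E D C B A F / B C F D E A / A E D C F B / C F B A D E / F B A E C D / D A E F B C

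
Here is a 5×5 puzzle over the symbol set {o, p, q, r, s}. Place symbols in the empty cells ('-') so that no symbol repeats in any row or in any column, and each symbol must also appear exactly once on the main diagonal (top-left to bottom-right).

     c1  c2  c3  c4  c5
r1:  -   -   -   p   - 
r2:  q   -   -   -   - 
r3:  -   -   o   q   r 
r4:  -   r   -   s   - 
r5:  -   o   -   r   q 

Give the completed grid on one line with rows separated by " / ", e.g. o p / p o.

r q s p o / q p r o s / p s o q r / o r q s p / s o p r q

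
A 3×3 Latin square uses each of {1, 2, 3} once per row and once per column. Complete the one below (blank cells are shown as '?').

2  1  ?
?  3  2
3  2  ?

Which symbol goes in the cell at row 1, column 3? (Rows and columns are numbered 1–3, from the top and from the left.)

3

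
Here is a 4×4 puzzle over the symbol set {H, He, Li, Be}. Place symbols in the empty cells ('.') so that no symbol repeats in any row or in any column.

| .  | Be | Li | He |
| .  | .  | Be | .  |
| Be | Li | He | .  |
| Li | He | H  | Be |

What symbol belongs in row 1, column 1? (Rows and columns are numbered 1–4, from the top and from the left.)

Cell (r1,c1): row 1 has {He,Li,Be}; column 1 has {Li,Be} → H.

H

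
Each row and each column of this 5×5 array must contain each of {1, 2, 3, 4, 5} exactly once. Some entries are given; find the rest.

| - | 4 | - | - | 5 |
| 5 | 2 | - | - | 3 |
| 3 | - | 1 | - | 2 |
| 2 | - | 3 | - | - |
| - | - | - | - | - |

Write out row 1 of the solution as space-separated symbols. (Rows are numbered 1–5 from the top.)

1 4 2 3 5

(r1,c1) = 1
(r1,c3) = 2
(r1,c4) = 3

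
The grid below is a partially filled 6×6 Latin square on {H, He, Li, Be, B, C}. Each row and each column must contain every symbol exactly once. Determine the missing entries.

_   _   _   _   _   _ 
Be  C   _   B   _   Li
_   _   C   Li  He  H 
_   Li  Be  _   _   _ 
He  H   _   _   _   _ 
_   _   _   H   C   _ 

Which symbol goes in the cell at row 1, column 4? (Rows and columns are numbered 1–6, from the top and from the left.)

Be

At row 2, column 5: row 2 has {Li,Be,B,C}; column 5 has {He,C}; that leaves H.
At row 3, column 1: row 3 has {H,He,Li,C}; column 1 has {He,Be}; that leaves B.
At row 3, column 2: row 3 has {H,He,Li,B,C}; column 2 has {H,Li,C}; that leaves Be.
At row 4, column 5: row 4 has {Li,Be}; column 5 has {H,He,C}; that leaves B.
At row 6, column 1: row 6 has {H,C}; column 1 has {He,Be,B}; that leaves Li.
At row 2, column 3: row 2 has {H,Li,Be,B,C}; column 3 has {Be,C}; that leaves He.
At row 6, column 3: row 6 has {H,Li,C}; column 3 has {He,Be,C}; that leaves B.
At row 5, column 3: row 5 has {H,He}; column 3 has {He,Be,B,C}; that leaves Li.
At row 5, column 5: row 5 has {H,He,Li}; column 5 has {H,He,B,C}; that leaves Be.
At row 6, column 2: row 6 has {H,Li,B,C}; column 2 has {H,Li,Be,C}; that leaves He.
At row 6, column 6: row 6 has {H,He,Li,B,C}; column 6 has {H,Li}; that leaves Be.
At row 1, column 2: row 1 is empty so far; column 2 has {H,He,Li,Be,C}; that leaves B.
At row 1, column 3: row 1 has {B}; column 3 has {He,Li,Be,B,C}; that leaves H.
At row 1, column 5: row 1 has {H,B}; column 5 has {H,He,Be,B,C}; that leaves Li.
At row 5, column 4: row 5 has {H,He,Li,Be}; column 4 has {H,Li,B}; that leaves C.
At row 5, column 6: row 5 has {H,He,Li,Be,C}; column 6 has {H,Li,Be}; that leaves B.
At row 1, column 1: row 1 has {H,Li,B}; column 1 has {He,Li,Be,B}; that leaves C.
At row 1, column 6: row 1 has {H,Li,B,C}; column 6 has {H,Li,Be,B}; that leaves He.
At row 4, column 1: row 4 has {Li,Be,B}; column 1 has {He,Li,Be,B,C}; that leaves H.
At row 4, column 4: row 4 has {H,Li,Be,B}; column 4 has {H,Li,B,C}; that leaves He.
At row 4, column 6: row 4 has {H,He,Li,Be,B}; column 6 has {H,He,Li,Be,B}; that leaves C.
At row 1, column 4: row 1 has {H,He,Li,B,C}; column 4 has {H,He,Li,B,C}; that leaves Be.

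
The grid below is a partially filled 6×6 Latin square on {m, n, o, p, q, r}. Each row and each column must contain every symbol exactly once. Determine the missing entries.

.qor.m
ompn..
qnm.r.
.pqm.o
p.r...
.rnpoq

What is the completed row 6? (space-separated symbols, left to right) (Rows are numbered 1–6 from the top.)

(r1,c1) = n
(r1,c5) = p
(r2,c5) = q
(r2,c6) = r
(r3,c4) = o
(r3,c6) = p
(r4,c1) = r
(r4,c5) = n
(r5,c2) = o
(r5,c4) = q
(r5,c5) = m
(r5,c6) = n
(r6,c1) = m

m r n p o q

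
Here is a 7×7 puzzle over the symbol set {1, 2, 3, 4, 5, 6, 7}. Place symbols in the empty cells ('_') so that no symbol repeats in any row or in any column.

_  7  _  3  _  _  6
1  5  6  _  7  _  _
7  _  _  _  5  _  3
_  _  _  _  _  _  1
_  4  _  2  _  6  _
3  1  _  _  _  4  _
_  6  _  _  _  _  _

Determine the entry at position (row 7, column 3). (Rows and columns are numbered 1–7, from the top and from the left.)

5

(r2,c4) = 4
(r2,c7) = 2
(r3,c2) = 2
(r3,c6) = 1
(r4,c2) = 3
(r5,c1) = 5
(r5,c7) = 7
(r6,c7) = 5
(r7,c7) = 4
(r2,c6) = 3
(r3,c3) = 4
(r3,c4) = 6
(r6,c4) = 7
(r7,c1) = 2
(r1,c1) = 4
(r4,c1) = 6
(r4,c4) = 5
(r6,c3) = 2
(r6,c5) = 6
(r7,c4) = 1
(r7,c5) = 3
(r4,c3) = 7
(r4,c6) = 2
(r5,c5) = 1
(r7,c3) = 5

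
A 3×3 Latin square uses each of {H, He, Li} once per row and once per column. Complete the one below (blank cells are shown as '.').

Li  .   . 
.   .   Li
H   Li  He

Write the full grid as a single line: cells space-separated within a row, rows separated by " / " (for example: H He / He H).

Li He H / He H Li / H Li He

(r1,c3) = H
(r2,c1) = He
(r2,c2) = H
(r1,c2) = He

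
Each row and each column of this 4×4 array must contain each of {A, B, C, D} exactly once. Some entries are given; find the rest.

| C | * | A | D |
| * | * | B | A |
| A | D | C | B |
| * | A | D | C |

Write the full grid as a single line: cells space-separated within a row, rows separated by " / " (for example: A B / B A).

C B A D / D C B A / A D C B / B A D C

(r1,c2) = B
(r2,c1) = D
(r2,c2) = C
(r4,c1) = B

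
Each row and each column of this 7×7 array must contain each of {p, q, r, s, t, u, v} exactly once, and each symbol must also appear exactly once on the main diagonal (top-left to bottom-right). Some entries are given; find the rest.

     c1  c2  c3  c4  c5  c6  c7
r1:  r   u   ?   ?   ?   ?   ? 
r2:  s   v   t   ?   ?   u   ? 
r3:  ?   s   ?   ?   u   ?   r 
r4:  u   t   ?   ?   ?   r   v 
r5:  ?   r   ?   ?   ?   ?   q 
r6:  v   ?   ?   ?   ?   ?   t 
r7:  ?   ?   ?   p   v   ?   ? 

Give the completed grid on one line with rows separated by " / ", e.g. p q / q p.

r u v t q p s / s v t q r u p / q s p v u t r / u t q s p r v / p r s u t v q / v p u r s q t / t q r p v s u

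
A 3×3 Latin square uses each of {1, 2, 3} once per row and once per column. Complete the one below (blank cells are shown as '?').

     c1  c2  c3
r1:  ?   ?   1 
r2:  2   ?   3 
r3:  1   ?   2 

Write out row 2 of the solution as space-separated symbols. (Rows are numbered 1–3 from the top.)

2 1 3

(r1,c1) = 3
(r1,c2) = 2
(r2,c2) = 1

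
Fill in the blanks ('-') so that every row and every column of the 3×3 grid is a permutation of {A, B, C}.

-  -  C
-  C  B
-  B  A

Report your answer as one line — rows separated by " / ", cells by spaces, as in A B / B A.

At row 1, column 2: row 1 has {C}; column 2 has {B,C}; that leaves A.
At row 2, column 1: row 2 has {B,C}; column 1 is empty so far; that leaves A.
At row 3, column 1: row 3 has {A,B}; column 1 has {A}; that leaves C.
At row 1, column 1: row 1 has {A,C}; column 1 has {A,C}; that leaves B.

B A C / A C B / C B A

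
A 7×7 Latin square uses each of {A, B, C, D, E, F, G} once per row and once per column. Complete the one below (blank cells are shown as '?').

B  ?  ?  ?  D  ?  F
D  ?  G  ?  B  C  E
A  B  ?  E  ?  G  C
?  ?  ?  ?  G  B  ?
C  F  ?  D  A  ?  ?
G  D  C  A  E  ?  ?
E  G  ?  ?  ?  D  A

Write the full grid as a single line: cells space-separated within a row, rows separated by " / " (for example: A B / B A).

B C E G D A F / D A G F B C E / A B D E F G C / F E A C G B D / C F B D A E G / G D C A E F B / E G F B C D A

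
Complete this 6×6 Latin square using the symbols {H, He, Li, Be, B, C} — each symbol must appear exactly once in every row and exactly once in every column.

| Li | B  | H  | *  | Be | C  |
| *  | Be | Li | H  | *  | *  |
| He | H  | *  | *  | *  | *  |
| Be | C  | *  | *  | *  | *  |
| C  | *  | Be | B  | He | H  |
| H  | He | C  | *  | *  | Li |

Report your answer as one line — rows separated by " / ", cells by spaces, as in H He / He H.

(r1,c4) = He
(r2,c1) = B
(r2,c5) = C
(r2,c6) = He
(r3,c3) = B
(r3,c5) = Li
(r3,c6) = Be
(r4,c3) = He
(r4,c4) = Li
(r4,c6) = B
(r5,c2) = Li
(r6,c4) = Be
(r6,c5) = B
(r3,c4) = C
(r4,c5) = H

Li B H He Be C / B Be Li H C He / He H B C Li Be / Be C He Li H B / C Li Be B He H / H He C Be B Li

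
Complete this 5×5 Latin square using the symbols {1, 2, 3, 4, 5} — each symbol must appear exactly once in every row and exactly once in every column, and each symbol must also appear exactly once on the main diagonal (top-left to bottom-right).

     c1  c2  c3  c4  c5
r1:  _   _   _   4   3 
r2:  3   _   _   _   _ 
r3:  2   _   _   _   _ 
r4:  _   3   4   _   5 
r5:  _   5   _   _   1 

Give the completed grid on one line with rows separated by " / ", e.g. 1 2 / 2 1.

5 2 1 4 3 / 3 4 5 1 2 / 2 1 3 5 4 / 1 3 4 2 5 / 4 5 2 3 1

(r1,c1): row 1 has {3,4}; column 1 has {2,3}; the diagonal has {1}, so it must be 5.
(r3,c3): row 3 has {2}; column 3 has {4}; the diagonal has {1,5}, so it must be 3.
(r3,c5): row 3 has {2,3}; column 5 has {1,3,5}, so it must be 4.
(r4,c1): row 4 has {3,4,5}; column 1 has {2,3,5}, so it must be 1.
(r4,c4): row 4 has {1,3,4,5}; column 4 has {4}; the diagonal has {1,3,5}, so it must be 2.
(r5,c1): row 5 has {1,5}; column 1 has {1,2,3,5}, so it must be 4.
(r5,c3): row 5 has {1,4,5}; column 3 has {3,4}, so it must be 2.
(r5,c4): row 5 has {1,2,4,5}; column 4 has {2,4}, so it must be 3.
(r1,c3): row 1 has {3,4,5}; column 3 has {2,3,4}, so it must be 1.
(r2,c2): row 2 has {3}; column 2 has {3,5}; the diagonal has {1,2,3,5}, so it must be 4.
(r2,c3): row 2 has {3,4}; column 3 has {1,2,3,4}, so it must be 5.
(r2,c4): row 2 has {3,4,5}; column 4 has {2,3,4}, so it must be 1.
(r2,c5): row 2 has {1,3,4,5}; column 5 has {1,3,4,5}, so it must be 2.
(r3,c2): row 3 has {2,3,4}; column 2 has {3,4,5}, so it must be 1.
(r3,c4): row 3 has {1,2,3,4}; column 4 has {1,2,3,4}, so it must be 5.
(r1,c2): row 1 has {1,3,4,5}; column 2 has {1,3,4,5}, so it must be 2.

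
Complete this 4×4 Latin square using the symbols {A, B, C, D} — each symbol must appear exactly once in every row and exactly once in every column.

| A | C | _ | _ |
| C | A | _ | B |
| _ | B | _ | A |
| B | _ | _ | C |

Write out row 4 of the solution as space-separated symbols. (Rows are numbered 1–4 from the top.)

B D A C

(r1,c4): row 1 has {A,C}; column 4 has {A,B,C}, so it must be D.
(r2,c3): row 2 has {A,B,C}; column 3 is empty so far, so it must be D.
(r3,c1): row 3 has {A,B}; column 1 has {A,B,C}, so it must be D.
(r3,c3): row 3 has {A,B,D}; column 3 has {D}, so it must be C.
(r4,c2): row 4 has {B,C}; column 2 has {A,B,C}, so it must be D.
(r4,c3): row 4 has {B,C,D}; column 3 has {C,D}, so it must be A.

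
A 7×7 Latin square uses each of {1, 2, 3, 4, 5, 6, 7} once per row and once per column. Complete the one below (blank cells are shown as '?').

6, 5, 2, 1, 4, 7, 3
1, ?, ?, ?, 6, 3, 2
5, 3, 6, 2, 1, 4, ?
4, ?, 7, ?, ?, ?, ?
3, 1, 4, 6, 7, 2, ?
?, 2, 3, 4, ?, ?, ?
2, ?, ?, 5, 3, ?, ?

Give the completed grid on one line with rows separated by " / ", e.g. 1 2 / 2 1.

At row 2, column 3: row 2 has {1,2,3,6}; column 3 has {2,3,4,6,7}; that leaves 5.
At row 2, column 4: row 2 has {1,2,3,5,6}; column 4 has {1,2,4,5,6}; that leaves 7.
At row 3, column 7: row 3 has {1,2,3,4,5,6}; column 7 has {2,3}; that leaves 7.
At row 4, column 2: row 4 has {4,7}; column 2 has {1,2,3,5}; that leaves 6.
At row 4, column 4: row 4 has {4,6,7}; column 4 has {1,2,4,5,6,7}; that leaves 3.
At row 5, column 7: row 5 has {1,2,3,4,6,7}; column 7 has {2,3,7}; that leaves 5.
At row 6, column 1: row 6 has {2,3,4}; column 1 has {1,2,3,4,5,6}; that leaves 7.
At row 6, column 5: row 6 has {2,3,4,7}; column 5 has {1,3,4,6,7}; that leaves 5.
At row 7, column 3: row 7 has {2,3,5}; column 3 has {2,3,4,5,6,7}; that leaves 1.
At row 7, column 6: row 7 has {1,2,3,5}; column 6 has {2,3,4,7}; that leaves 6.
At row 7, column 7: row 7 has {1,2,3,5,6}; column 7 has {2,3,5,7}; that leaves 4.
At row 2, column 2: row 2 has {1,2,3,5,6,7}; column 2 has {1,2,3,5,6}; that leaves 4.
At row 4, column 5: row 4 has {3,4,6,7}; column 5 has {1,3,4,5,6,7}; that leaves 2.
At row 4, column 7: row 4 has {2,3,4,6,7}; column 7 has {2,3,4,5,7}; that leaves 1.
At row 6, column 6: row 6 has {2,3,4,5,7}; column 6 has {2,3,4,6,7}; that leaves 1.
At row 6, column 7: row 6 has {1,2,3,4,5,7}; column 7 has {1,2,3,4,5,7}; that leaves 6.
At row 7, column 2: row 7 has {1,2,3,4,5,6}; column 2 has {1,2,3,4,5,6}; that leaves 7.
At row 4, column 6: row 4 has {1,2,3,4,6,7}; column 6 has {1,2,3,4,6,7}; that leaves 5.

6 5 2 1 4 7 3 / 1 4 5 7 6 3 2 / 5 3 6 2 1 4 7 / 4 6 7 3 2 5 1 / 3 1 4 6 7 2 5 / 7 2 3 4 5 1 6 / 2 7 1 5 3 6 4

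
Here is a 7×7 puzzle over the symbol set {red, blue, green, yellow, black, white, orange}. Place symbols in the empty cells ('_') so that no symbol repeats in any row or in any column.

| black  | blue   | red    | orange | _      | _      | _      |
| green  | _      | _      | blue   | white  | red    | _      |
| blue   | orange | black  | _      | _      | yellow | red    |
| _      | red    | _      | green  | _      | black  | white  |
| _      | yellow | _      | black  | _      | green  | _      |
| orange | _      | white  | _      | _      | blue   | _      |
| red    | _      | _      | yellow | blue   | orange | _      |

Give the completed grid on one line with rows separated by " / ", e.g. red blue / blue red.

At row 1, column 6: row 1 has {red,blue,black,orange}; column 6 has {red,blue,green,yellow,black,orange}; that leaves white.
At row 2, column 2: row 2 has {red,blue,green,white}; column 2 has {red,blue,yellow,orange}; that leaves black.
At row 3, column 4: row 3 has {red,blue,yellow,black,orange}; column 4 has {blue,green,yellow,black,orange}; that leaves white.
At row 3, column 5: row 3 has {red,blue,yellow,black,white,orange}; column 5 has {blue,white}; that leaves green.
At row 4, column 1: row 4 has {red,green,black,white}; column 1 has {red,blue,green,black,orange}; that leaves yellow.
At row 4, column 5: row 4 has {red,green,yellow,black,white}; column 5 has {blue,green,white}; that leaves orange.
At row 5, column 1: row 5 has {green,yellow,black}; column 1 has {red,blue,green,yellow,black,orange}; that leaves white.
At row 5, column 5: row 5 has {green,yellow,black,white}; column 5 has {blue,green,white,orange}; that leaves red.
At row 6, column 2: row 6 has {blue,white,orange}; column 2 has {red,blue,yellow,black,orange}; that leaves green.
At row 6, column 4: row 6 has {blue,green,white,orange}; column 4 has {blue,green,yellow,black,white,orange}; that leaves red.
At row 7, column 2: row 7 has {red,blue,yellow,orange}; column 2 has {red,blue,green,yellow,black,orange}; that leaves white.
At row 7, column 3: row 7 has {red,blue,yellow,white,orange}; column 3 has {red,black,white}; that leaves green.
At row 7, column 7: row 7 has {red,blue,green,yellow,white,orange}; column 7 has {red,white}; that leaves black.
At row 1, column 5: row 1 has {red,blue,black,white,orange}; column 5 has {red,blue,green,white,orange}; that leaves yellow.
At row 1, column 7: row 1 has {red,blue,yellow,black,white,orange}; column 7 has {red,black,white}; that leaves green.
At row 4, column 3: row 4 has {red,green,yellow,black,white,orange}; column 3 has {red,green,black,white}; that leaves blue.
At row 5, column 3: row 5 has {red,green,yellow,black,white}; column 3 has {red,blue,green,black,white}; that leaves orange.
At row 5, column 7: row 5 has {red,green,yellow,black,white,orange}; column 7 has {red,green,black,white}; that leaves blue.
At row 6, column 5: row 6 has {red,blue,green,white,orange}; column 5 has {red,blue,green,yellow,white,orange}; that leaves black.
At row 6, column 7: row 6 has {red,blue,green,black,white,orange}; column 7 has {red,blue,green,black,white}; that leaves yellow.
At row 2, column 3: row 2 has {red,blue,green,black,white}; column 3 has {red,blue,green,black,white,orange}; that leaves yellow.
At row 2, column 7: row 2 has {red,blue,green,yellow,black,white}; column 7 has {red,blue,green,yellow,black,white}; that leaves orange.

black blue red orange yellow white green / green black yellow blue white red orange / blue orange black white green yellow red / yellow red blue green orange black white / white yellow orange black red green blue / orange green white red black blue yellow / red white green yellow blue orange black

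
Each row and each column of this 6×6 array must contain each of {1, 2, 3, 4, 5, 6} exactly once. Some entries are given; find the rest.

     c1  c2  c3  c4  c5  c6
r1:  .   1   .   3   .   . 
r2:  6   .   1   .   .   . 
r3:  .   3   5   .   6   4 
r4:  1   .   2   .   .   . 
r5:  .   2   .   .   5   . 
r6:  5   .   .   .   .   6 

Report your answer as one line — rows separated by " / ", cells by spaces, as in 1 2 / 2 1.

Cell (r3,c1): row 3 has {3,4,5,6}; column 1 has {1,5,6} → 2.
Cell (r3,c4): row 3 has {2,3,4,5,6}; column 4 has {3} → 1.
Cell (r6,c2): row 6 has {5,6}; column 2 has {1,2,3} → 4.
Cell (r6,c3): row 6 has {4,5,6}; column 3 has {1,2,5} → 3.
Cell (r6,c4): row 6 has {3,4,5,6}; column 4 has {1,3} → 2.
Cell (r6,c5): row 6 has {2,3,4,5,6}; column 5 has {5,6} → 1.
Cell (r1,c1): row 1 has {1,3}; column 1 has {1,2,5,6} → 4.
Cell (r1,c3): row 1 has {1,3,4}; column 3 has {1,2,3,5} → 6.
Cell (r1,c5): row 1 has {1,3,4,6}; column 5 has {1,5,6} → 2.
Cell (r1,c6): row 1 has {1,2,3,4,6}; column 6 has {4,6} → 5.
Cell (r2,c2): row 2 has {1,6}; column 2 has {1,2,3,4} → 5.
Cell (r2,c4): row 2 has {1,5,6}; column 4 has {1,2,3} → 4.
Cell (r2,c5): row 2 has {1,4,5,6}; column 5 has {1,2,5,6} → 3.
Cell (r2,c6): row 2 has {1,3,4,5,6}; column 6 has {4,5,6} → 2.
Cell (r4,c2): row 4 has {1,2}; column 2 has {1,2,3,4,5} → 6.
Cell (r4,c4): row 4 has {1,2,6}; column 4 has {1,2,3,4} → 5.
Cell (r4,c5): row 4 has {1,2,5,6}; column 5 has {1,2,3,5,6} → 4.
Cell (r4,c6): row 4 has {1,2,4,5,6}; column 6 has {2,4,5,6} → 3.
Cell (r5,c1): row 5 has {2,5}; column 1 has {1,2,4,5,6} → 3.
Cell (r5,c3): row 5 has {2,3,5}; column 3 has {1,2,3,5,6} → 4.
Cell (r5,c4): row 5 has {2,3,4,5}; column 4 has {1,2,3,4,5} → 6.
Cell (r5,c6): row 5 has {2,3,4,5,6}; column 6 has {2,3,4,5,6} → 1.

4 1 6 3 2 5 / 6 5 1 4 3 2 / 2 3 5 1 6 4 / 1 6 2 5 4 3 / 3 2 4 6 5 1 / 5 4 3 2 1 6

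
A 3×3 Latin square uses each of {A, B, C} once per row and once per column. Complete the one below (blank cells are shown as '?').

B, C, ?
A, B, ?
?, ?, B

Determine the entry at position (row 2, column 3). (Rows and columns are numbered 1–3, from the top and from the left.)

(r1,c3): row 1 has {B,C}; column 3 has {B}, so it must be A.
(r2,c3): row 2 has {A,B}; column 3 has {A,B}, so it must be C.

C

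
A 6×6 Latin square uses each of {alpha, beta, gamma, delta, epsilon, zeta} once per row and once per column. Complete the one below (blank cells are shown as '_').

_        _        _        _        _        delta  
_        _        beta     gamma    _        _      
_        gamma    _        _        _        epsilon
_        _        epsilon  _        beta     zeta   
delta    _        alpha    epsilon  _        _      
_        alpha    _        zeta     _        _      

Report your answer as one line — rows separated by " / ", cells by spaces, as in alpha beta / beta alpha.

alpha zeta gamma beta epsilon delta / zeta epsilon beta gamma delta alpha / beta gamma zeta delta alpha epsilon / gamma delta epsilon alpha beta zeta / delta beta alpha epsilon zeta gamma / epsilon alpha delta zeta gamma beta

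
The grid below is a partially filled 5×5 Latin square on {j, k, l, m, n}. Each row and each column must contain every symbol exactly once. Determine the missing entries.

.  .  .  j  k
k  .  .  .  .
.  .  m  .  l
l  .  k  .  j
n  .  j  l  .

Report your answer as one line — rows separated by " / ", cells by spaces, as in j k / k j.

m l n j k / k j l m n / j n m k l / l m k n j / n k j l m

(r1,c1): row 1 has {j,k}; column 1 has {k,l,n}, so it must be m.
(r3,c1): row 3 has {l,m}; column 1 has {k,l,m,n}, so it must be j.
(r5,c5): row 5 has {j,l,n}; column 5 has {j,k,l}, so it must be m.
(r2,c5): row 2 has {k}; column 5 has {j,k,l,m}, so it must be n.
(r5,c2): row 5 has {j,l,m,n}; column 2 is empty so far, so it must be k.
(r2,c3): row 2 has {k,n}; column 3 has {j,k,m}, so it must be l.
(r2,c4): row 2 has {k,l,n}; column 4 has {j,l}, so it must be m.
(r3,c2): row 3 has {j,l,m}; column 2 has {k}, so it must be n.
(r3,c4): row 3 has {j,l,m,n}; column 4 has {j,l,m}, so it must be k.
(r4,c2): row 4 has {j,k,l}; column 2 has {k,n}, so it must be m.
(r4,c4): row 4 has {j,k,l,m}; column 4 has {j,k,l,m}, so it must be n.
(r1,c2): row 1 has {j,k,m}; column 2 has {k,m,n}, so it must be l.
(r1,c3): row 1 has {j,k,l,m}; column 3 has {j,k,l,m}, so it must be n.
(r2,c2): row 2 has {k,l,m,n}; column 2 has {k,l,m,n}, so it must be j.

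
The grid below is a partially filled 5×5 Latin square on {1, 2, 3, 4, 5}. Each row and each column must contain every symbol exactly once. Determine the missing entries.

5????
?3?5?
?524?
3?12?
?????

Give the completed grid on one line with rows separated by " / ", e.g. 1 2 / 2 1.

Cell (r2,c3): row 2 has {3,5}; column 3 has {1,2} → 4.
Cell (r3,c1): row 3 has {2,4,5}; column 1 has {3,5} → 1.
Cell (r3,c5): row 3 has {1,2,4,5}; column 5 is empty so far → 3.
Cell (r4,c2): row 4 has {1,2,3}; column 2 has {3,5} → 4.
Cell (r4,c5): row 4 has {1,2,3,4}; column 5 has {3} → 5.
Cell (r1,c3): row 1 has {5}; column 3 has {1,2,4} → 3.
Cell (r1,c4): row 1 has {3,5}; column 4 has {2,4,5} → 1.
Cell (r2,c1): row 2 has {3,4,5}; column 1 has {1,3,5} → 2.
Cell (r2,c5): row 2 has {2,3,4,5}; column 5 has {3,5} → 1.
Cell (r5,c1): row 5 is empty so far; column 1 has {1,2,3,5} → 4.
Cell (r5,c3): row 5 has {4}; column 3 has {1,2,3,4} → 5.
Cell (r5,c4): row 5 has {4,5}; column 4 has {1,2,4,5} → 3.
Cell (r5,c5): row 5 has {3,4,5}; column 5 has {1,3,5} → 2.
Cell (r1,c2): row 1 has {1,3,5}; column 2 has {3,4,5} → 2.
Cell (r1,c5): row 1 has {1,2,3,5}; column 5 has {1,2,3,5} → 4.
Cell (r5,c2): row 5 has {2,3,4,5}; column 2 has {2,3,4,5} → 1.

5 2 3 1 4 / 2 3 4 5 1 / 1 5 2 4 3 / 3 4 1 2 5 / 4 1 5 3 2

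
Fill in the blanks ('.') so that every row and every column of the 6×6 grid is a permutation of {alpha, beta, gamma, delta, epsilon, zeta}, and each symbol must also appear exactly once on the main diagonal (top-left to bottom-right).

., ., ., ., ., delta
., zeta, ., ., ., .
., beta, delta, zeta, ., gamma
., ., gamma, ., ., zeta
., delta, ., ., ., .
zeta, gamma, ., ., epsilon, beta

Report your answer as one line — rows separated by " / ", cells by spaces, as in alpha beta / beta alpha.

alpha epsilon beta gamma zeta delta / gamma zeta epsilon beta delta alpha / epsilon beta delta zeta alpha gamma / delta alpha gamma epsilon beta zeta / beta delta zeta alpha gamma epsilon / zeta gamma alpha delta epsilon beta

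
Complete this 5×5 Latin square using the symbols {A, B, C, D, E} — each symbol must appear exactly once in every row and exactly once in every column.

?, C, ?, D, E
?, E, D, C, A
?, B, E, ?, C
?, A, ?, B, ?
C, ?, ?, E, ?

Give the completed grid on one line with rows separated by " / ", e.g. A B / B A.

A C B D E / B E D C A / D B E A C / E A C B D / C D A E B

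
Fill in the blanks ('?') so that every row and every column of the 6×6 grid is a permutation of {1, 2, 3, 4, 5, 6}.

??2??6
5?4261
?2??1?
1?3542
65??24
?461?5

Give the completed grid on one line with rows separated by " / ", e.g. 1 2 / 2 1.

3 1 2 4 5 6 / 5 3 4 2 6 1 / 4 2 5 6 1 3 / 1 6 3 5 4 2 / 6 5 1 3 2 4 / 2 4 6 1 3 5

At row 2, column 2: row 2 has {1,2,4,5,6}; column 2 has {2,4,5}; that leaves 3.
At row 3, column 3: row 3 has {1,2}; column 3 has {2,3,4,6}; that leaves 5.
At row 3, column 6: row 3 has {1,2,5}; column 6 has {1,2,4,5,6}; that leaves 3.
At row 4, column 2: row 4 has {1,2,3,4,5}; column 2 has {2,3,4,5}; that leaves 6.
At row 5, column 3: row 5 has {2,4,5,6}; column 3 has {2,3,4,5,6}; that leaves 1.
At row 5, column 4: row 5 has {1,2,4,5,6}; column 4 has {1,2,5}; that leaves 3.
At row 6, column 5: row 6 has {1,4,5,6}; column 5 has {1,2,4,6}; that leaves 3.
At row 1, column 2: row 1 has {2,6}; column 2 has {2,3,4,5,6}; that leaves 1.
At row 1, column 4: row 1 has {1,2,6}; column 4 has {1,2,3,5}; that leaves 4.
At row 1, column 5: row 1 has {1,2,4,6}; column 5 has {1,2,3,4,6}; that leaves 5.
At row 3, column 1: row 3 has {1,2,3,5}; column 1 has {1,5,6}; that leaves 4.
At row 3, column 4: row 3 has {1,2,3,4,5}; column 4 has {1,2,3,4,5}; that leaves 6.
At row 6, column 1: row 6 has {1,3,4,5,6}; column 1 has {1,4,5,6}; that leaves 2.
At row 1, column 1: row 1 has {1,2,4,5,6}; column 1 has {1,2,4,5,6}; that leaves 3.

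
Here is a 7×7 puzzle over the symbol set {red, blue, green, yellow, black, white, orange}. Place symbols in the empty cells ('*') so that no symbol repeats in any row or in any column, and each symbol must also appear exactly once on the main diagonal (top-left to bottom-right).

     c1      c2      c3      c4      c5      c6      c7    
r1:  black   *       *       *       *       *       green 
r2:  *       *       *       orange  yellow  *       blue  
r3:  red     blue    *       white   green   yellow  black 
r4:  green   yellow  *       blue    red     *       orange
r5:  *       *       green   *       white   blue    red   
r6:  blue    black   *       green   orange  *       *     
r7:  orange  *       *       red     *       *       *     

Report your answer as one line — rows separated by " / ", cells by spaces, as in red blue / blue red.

black red white yellow blue orange green / white green red orange yellow black blue / red blue orange white green yellow black / green yellow black blue red white orange / yellow orange green black white blue red / blue black yellow green orange red white / orange white blue red black green yellow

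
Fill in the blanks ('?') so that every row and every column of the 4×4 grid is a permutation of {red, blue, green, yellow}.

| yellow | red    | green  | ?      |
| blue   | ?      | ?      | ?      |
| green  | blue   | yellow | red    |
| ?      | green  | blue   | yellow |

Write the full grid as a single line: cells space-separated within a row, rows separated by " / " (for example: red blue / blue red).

At row 1, column 4: row 1 has {red,green,yellow}; column 4 has {red,yellow}; that leaves blue.
At row 2, column 2: row 2 has {blue}; column 2 has {red,blue,green}; that leaves yellow.
At row 2, column 3: row 2 has {blue,yellow}; column 3 has {blue,green,yellow}; that leaves red.
At row 2, column 4: row 2 has {red,blue,yellow}; column 4 has {red,blue,yellow}; that leaves green.
At row 4, column 1: row 4 has {blue,green,yellow}; column 1 has {blue,green,yellow}; that leaves red.

yellow red green blue / blue yellow red green / green blue yellow red / red green blue yellow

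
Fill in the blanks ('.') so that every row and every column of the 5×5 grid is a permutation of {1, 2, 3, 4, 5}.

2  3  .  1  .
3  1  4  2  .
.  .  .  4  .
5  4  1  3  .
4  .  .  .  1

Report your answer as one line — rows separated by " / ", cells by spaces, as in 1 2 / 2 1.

(r1,c3): row 1 has {1,2,3}; column 3 has {1,4}, so it must be 5.
(r1,c5): row 1 has {1,2,3,5}; column 5 has {1}, so it must be 4.
(r2,c5): row 2 has {1,2,3,4}; column 5 has {1,4}, so it must be 5.
(r3,c1): row 3 has {4}; column 1 has {2,3,4,5}, so it must be 1.
(r4,c5): row 4 has {1,3,4,5}; column 5 has {1,4,5}, so it must be 2.
(r5,c4): row 5 has {1,4}; column 4 has {1,2,3,4}, so it must be 5.
(r3,c5): row 3 has {1,4}; column 5 has {1,2,4,5}, so it must be 3.
(r5,c2): row 5 has {1,4,5}; column 2 has {1,3,4}, so it must be 2.
(r5,c3): row 5 has {1,2,4,5}; column 3 has {1,4,5}, so it must be 3.
(r3,c2): row 3 has {1,3,4}; column 2 has {1,2,3,4}, so it must be 5.
(r3,c3): row 3 has {1,3,4,5}; column 3 has {1,3,4,5}, so it must be 2.

2 3 5 1 4 / 3 1 4 2 5 / 1 5 2 4 3 / 5 4 1 3 2 / 4 2 3 5 1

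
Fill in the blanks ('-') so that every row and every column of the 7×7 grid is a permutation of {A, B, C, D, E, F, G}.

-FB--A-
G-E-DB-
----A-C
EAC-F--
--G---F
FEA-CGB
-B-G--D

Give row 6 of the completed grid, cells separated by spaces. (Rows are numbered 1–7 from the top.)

(r2,c2) = C
(r2,c7) = A
(r4,c6) = D
(r4,c7) = G
(r5,c2) = D
(r6,c4) = D

F E A D C G B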